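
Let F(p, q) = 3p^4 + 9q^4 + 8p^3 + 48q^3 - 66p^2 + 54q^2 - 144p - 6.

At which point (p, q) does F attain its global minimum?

(3, -3)

F(p,q) separates as A(p) + B(q) − 6, so its minimum is min A + min B − 6.
A'(p) = 12(p - 3)(p + 1)(p + 4) vanishes at p ∈ {-4, -1, 3}; B'(q) = 36q(q + 1)(q + 3) vanishes at q ∈ {-3, -1, 0}.
Local minima of A (where A''>0): A(-4)=-224, A(3)=-567. Local minima of B: B(-3)=-81, B(0)=0.
So the global minimum of F is A(3) + B(-3) − 6 = -567 − 81 − 6 = -654, attained at (3, -3).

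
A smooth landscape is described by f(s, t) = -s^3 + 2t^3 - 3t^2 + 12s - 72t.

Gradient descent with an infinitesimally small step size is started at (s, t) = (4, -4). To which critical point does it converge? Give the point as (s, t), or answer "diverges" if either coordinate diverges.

f is separable, so gradient descent decouples: s follows -∂f/∂s, t follows -∂f/∂t.
∂f/∂s = -3(s - 2)(s + 2); at s=4 this is -36, so s increases.
∂f/∂t = 6(t - 4)(t + 3); at t=-4 this is 48, so t decreases.
The s-coordinate has no critical point in that direction and runs off to infinity.

diverges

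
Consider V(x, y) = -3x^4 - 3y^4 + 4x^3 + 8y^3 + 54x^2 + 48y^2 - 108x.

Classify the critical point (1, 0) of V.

local minimum

The mixed partial ∂²V/∂x∂y is 0, so the Hessian at any point is diag(V_xx, V_yy) = diag(12(-3x^2 + 2x + 9), 12(-3y^2 + 4y + 8)).
At (1, 0): H = diag(96, 96).
Both eigenvalues are positive, so H is positive definite: a local minimum.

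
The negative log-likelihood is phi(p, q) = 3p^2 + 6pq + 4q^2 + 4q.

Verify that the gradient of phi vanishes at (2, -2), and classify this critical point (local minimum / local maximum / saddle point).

local minimum

∇phi = (6p + 6q, 6p + 8q + 4); substituting (2, -2) gives ∇phi = (0, 0), so (2, -2) is indeed a critical point.
The Hessian of phi is constant: H = [[6, 6], [6, 8]].
det(H) = 6·8 − 6² = 12.
det(H) > 0 and tr(H) = 14 > 0, so H is positive definite and the point is a local minimum.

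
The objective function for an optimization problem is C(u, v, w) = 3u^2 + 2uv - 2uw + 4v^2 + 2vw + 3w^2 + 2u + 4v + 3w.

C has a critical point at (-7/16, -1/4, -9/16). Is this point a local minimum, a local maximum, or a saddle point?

The Hessian is constant: H = [[6, 2, -2], [2, 8, 2], [-2, 2, 6]].
Leading principal minors: Δ₁ = 6, Δ₂ = 44, Δ₃ = 192.
All leading minors are positive, so H is positive definite: a local minimum.

local minimum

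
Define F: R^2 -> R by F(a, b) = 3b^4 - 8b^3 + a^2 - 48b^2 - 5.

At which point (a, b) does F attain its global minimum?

F(a,b) separates as P(a) + Q(b) − 5, so its minimum is min P + min Q − 5.
P'(a) = 2a vanishes at a ∈ {0}; Q'(b) = 12b(b - 4)(b + 2) vanishes at b ∈ {-2, 0, 4}.
Local minima of P (where P''>0): P(0)=0. Local minima of Q: Q(-2)=-80, Q(4)=-512.
So the global minimum of F is P(0) + Q(4) − 5 = 0 − 512 − 5 = -517, attained at (0, 4).

(0, 4)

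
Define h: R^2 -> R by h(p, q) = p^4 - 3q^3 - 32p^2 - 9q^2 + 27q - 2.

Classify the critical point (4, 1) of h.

saddle point

The mixed partial ∂²h/∂p∂q is 0, so the Hessian at any point is diag(h_pp, h_qq) = diag(4(3p^2 - 16), -18(q + 1)).
At (4, 1): H = diag(128, -36).
The eigenvalues have opposite signs, so H is indefinite: a saddle point.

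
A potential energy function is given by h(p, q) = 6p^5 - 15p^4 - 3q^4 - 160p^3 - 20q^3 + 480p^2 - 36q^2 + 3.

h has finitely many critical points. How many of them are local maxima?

h separates as a function of p plus a function of q, so ∇h=0 decouples.
∂h/∂p = 30p(p - 4)(p - 2)(p + 4) = 0 at p ∈ {-4, 0, 2, 4}; ∂h/∂q = -12q(q + 2)(q + 3) = 0 at q ∈ {-3, -2, 0}.
The Hessian is diagonal: diag(h_pp, h_qq). Second derivatives: h_pp(-4)=-5760, h_pp(0)=960, h_pp(2)=-720, h_pp(4)=1920; h_qq(-3)=-36, h_qq(-2)=24, h_qq(0)=-72.
Local maxima occur where both diagonal entries negative: (-4, -3), (-4, 0), (2, -3), (2, 0). Count: 4.

4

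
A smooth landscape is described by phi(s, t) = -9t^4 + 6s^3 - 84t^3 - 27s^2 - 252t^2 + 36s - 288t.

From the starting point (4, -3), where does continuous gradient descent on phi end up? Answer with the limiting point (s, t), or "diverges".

phi is separable, so gradient descent decouples: s follows -∂phi/∂s, t follows -∂phi/∂t.
∂phi/∂s = 18(s - 2)(s - 1); at s=4 this is 108, so s decreases.
∂phi/∂t = -36(t + 1)(t + 2)(t + 4); at t=-3 this is -72, so t increases.
s converges to its nearest critical value 2 (a local min of the s-part); t converges to -2. The iterate converges to (2, -2).

(2, -2)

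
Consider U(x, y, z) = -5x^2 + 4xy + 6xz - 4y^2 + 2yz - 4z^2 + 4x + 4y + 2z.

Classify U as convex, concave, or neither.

concave

U is quadratic, so its Hessian is the constant matrix H = [[-10, 4, 6], [4, -8, 2], [6, 2, -8]].
Leading principal minors: -10, 64, -88.
Signs alternate −, +, − ⇒ H ≺ 0 ⇒ concave.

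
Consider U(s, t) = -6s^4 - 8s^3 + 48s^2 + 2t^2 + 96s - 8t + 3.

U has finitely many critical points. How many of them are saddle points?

2

U separates as a function of s plus a function of t, so ∇U=0 decouples.
∂U/∂s = -24(s - 2)(s + 1)(s + 2) = 0 at s ∈ {-2, -1, 2}; ∂U/∂t = 4(t - 2) = 0 at t ∈ {2}.
The Hessian is diagonal: diag(U_ss, U_tt). Second derivatives: U_ss(-2)=-96, U_ss(-1)=72, U_ss(2)=-288; U_tt(2)=4.
Saddle points occur where the two diagonal entries have opposite signs: (-2, 2), (2, 2). Count: 2.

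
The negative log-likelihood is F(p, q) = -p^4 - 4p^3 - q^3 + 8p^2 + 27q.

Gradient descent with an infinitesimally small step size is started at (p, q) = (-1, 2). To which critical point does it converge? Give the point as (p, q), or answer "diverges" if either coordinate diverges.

(0, -3)

F is separable, so gradient descent decouples: p follows -∂F/∂p, q follows -∂F/∂q.
∂F/∂p = -4p(p - 1)(p + 4); at p=-1 this is -24, so p increases.
∂F/∂q = -3(q - 3)(q + 3); at q=2 this is 15, so q decreases.
p converges to its nearest critical value 0 (a local min of the p-part); q converges to -3. The iterate converges to (0, -3).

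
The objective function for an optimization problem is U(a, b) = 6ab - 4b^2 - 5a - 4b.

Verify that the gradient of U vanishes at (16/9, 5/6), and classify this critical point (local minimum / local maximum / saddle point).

∇U = (6b - 5, 6a - 8b - 4); substituting (16/9, 5/6) gives ∇U = (0, 0), so (16/9, 5/6) is indeed a critical point.
The Hessian of U is constant: H = [[0, 6], [6, -8]].
det(H) = 0·(-8) − 6² = -36.
Since det(H) < 0, H is indefinite and the critical point is a saddle point.

saddle point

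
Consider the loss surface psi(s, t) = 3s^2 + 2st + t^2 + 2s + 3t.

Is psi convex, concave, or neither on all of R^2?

psi is quadratic, so its Hessian is the constant matrix H = [[6, 2], [2, 2]].
det(H) = 8, tr(H) = 8.
det(H) > 0 and tr(H) > 0, so H is positive definite everywhere: convex.

convex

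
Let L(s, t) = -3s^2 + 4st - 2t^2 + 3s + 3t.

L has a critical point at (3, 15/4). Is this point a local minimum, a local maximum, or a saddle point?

local maximum

The Hessian of L is constant: H = [[-6, 4], [4, -4]].
det(H) = (-6)·(-4) − 4² = 8.
det(H) > 0 and tr(H) = -10 < 0, so H is negative definite and the point is a local maximum.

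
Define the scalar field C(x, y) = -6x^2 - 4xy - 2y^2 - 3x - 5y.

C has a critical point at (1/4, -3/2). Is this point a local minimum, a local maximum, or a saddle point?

The Hessian of C is constant: H = [[-12, -4], [-4, -4]].
det(H) = (-12)·(-4) − (-4)² = 32.
det(H) > 0 and tr(H) = -16 < 0, so H is negative definite and the point is a local maximum.

local maximum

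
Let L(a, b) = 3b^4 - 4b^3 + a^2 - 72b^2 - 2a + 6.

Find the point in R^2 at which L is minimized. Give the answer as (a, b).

L(a,b) separates as P(a) + Q(b) + 6, so its minimum is min P + min Q + 6.
P'(a) = 2a - 2 vanishes at a ∈ {1}; Q'(b) = 12b(b - 4)(b + 3) vanishes at b ∈ {-3, 0, 4}.
Local minima of P (where P''>0): P(1)=-1. Local minima of Q: Q(-3)=-297, Q(4)=-640.
So the global minimum of L is P(1) + Q(4) + 6 = -1 − 640 + 6 = -635, attained at (1, 4).

(1, 4)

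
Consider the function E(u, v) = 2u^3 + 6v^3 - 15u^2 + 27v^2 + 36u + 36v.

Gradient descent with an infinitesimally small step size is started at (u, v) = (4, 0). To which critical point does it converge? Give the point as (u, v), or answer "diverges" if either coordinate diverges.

E is separable, so gradient descent decouples: u follows -∂E/∂u, v follows -∂E/∂v.
∂E/∂u = 6(u - 3)(u - 2); at u=4 this is 12, so u decreases.
∂E/∂v = 18(v + 1)(v + 2); at v=0 this is 36, so v decreases.
u converges to its nearest critical value 3 (a local min of the u-part); v converges to -1. The iterate converges to (3, -1).

(3, -1)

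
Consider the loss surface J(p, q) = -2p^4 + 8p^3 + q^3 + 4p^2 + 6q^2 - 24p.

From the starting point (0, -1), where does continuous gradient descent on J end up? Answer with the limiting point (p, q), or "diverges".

J is separable, so gradient descent decouples: p follows -∂J/∂p, q follows -∂J/∂q.
∂J/∂p = -8(p - 3)(p - 1)(p + 1); at p=0 this is -24, so p increases.
∂J/∂q = 3q(q + 4); at q=-1 this is -9, so q increases.
p converges to its nearest critical value 1 (a local min of the p-part); q converges to 0. The iterate converges to (1, 0).

(1, 0)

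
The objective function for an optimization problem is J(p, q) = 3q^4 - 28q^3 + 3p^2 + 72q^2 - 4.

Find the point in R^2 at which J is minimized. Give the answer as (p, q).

J(p,q) separates as A(p) + B(q) − 4, so its minimum is min A + min B − 4.
A'(p) = 6p vanishes at p ∈ {0}; B'(q) = 12q(q - 4)(q - 3) vanishes at q ∈ {0, 3, 4}.
Local minima of A (where A''>0): A(0)=0. Local minima of B: B(0)=0, B(4)=128.
So the global minimum of J is A(0) + B(0) − 4 = 0 + 0 − 4 = -4, attained at (0, 0).

(0, 0)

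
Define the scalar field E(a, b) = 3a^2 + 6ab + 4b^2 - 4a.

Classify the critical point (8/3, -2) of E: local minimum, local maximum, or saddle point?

local minimum

The Hessian of E is constant: H = [[6, 6], [6, 8]].
det(H) = 6·8 − 6² = 12.
det(H) > 0 and tr(H) = 14 > 0, so H is positive definite and the point is a local minimum.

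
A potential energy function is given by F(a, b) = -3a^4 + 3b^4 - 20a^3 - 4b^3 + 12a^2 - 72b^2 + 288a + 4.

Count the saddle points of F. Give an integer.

5

F separates as a function of a plus a function of b, so ∇F=0 decouples.
∂F/∂a = -12(a - 2)(a + 3)(a + 4) = 0 at a ∈ {-4, -3, 2}; ∂F/∂b = 12b(b - 4)(b + 3) = 0 at b ∈ {-3, 0, 4}.
The Hessian is diagonal: diag(F_aa, F_bb). Second derivatives: F_aa(-4)=-72, F_aa(-3)=60, F_aa(2)=-360; F_bb(-3)=252, F_bb(0)=-144, F_bb(4)=336.
Saddle points occur where the two diagonal entries have opposite signs: (-4, -3), (-4, 4), (-3, 0), (2, -3), (2, 4). Count: 5.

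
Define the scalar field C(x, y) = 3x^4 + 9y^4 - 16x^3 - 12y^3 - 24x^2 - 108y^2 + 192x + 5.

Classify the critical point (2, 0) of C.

The mixed partial ∂²C/∂x∂y is 0, so the Hessian at any point is diag(C_xx, C_yy) = diag(12(3x^2 - 8x - 4), 36(3y^2 - 2y - 6)).
At (2, 0): H = diag(-96, -216).
Both eigenvalues are negative, so H is negative definite: a local maximum.

local maximum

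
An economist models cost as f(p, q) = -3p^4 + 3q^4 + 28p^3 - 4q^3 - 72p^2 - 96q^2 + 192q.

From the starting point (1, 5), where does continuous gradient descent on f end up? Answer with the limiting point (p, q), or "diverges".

(3, 4)

f is separable, so gradient descent decouples: p follows -∂f/∂p, q follows -∂f/∂q.
∂f/∂p = -12p(p - 4)(p - 3); at p=1 this is -72, so p increases.
∂f/∂q = 12(q - 4)(q - 1)(q + 4); at q=5 this is 432, so q decreases.
p converges to its nearest critical value 3 (a local min of the p-part); q converges to 4. The iterate converges to (3, 4).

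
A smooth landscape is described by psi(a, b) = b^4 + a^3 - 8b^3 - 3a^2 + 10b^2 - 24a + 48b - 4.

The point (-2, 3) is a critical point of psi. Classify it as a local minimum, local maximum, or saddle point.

local maximum

The mixed partial ∂²psi/∂a∂b is 0, so the Hessian at any point is diag(psi_aa, psi_bb) = diag(6(a - 1), 4(3b^2 - 12b + 5)).
At (-2, 3): H = diag(-18, -16).
Both eigenvalues are negative, so H is negative definite: a local maximum.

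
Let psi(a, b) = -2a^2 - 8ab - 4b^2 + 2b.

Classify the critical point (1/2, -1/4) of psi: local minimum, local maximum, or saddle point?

The Hessian of psi is constant: H = [[-4, -8], [-8, -8]].
det(H) = (-4)·(-8) − (-8)² = -32.
Since det(H) < 0, H is indefinite and the critical point is a saddle point.

saddle point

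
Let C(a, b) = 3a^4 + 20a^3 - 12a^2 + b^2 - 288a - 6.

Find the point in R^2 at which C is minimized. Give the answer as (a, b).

(2, 0)

C(a,b) separates as P(a) + Q(b) − 6, so its minimum is min P + min Q − 6.
P'(a) = 12(a - 2)(a + 3)(a + 4) vanishes at a ∈ {-4, -3, 2}; Q'(b) = 2b vanishes at b ∈ {0}.
Local minima of P (where P''>0): P(-4)=448, P(2)=-416. Local minima of Q: Q(0)=0.
So the global minimum of C is P(2) + Q(0) − 6 = -416 + 0 − 6 = -422, attained at (2, 0).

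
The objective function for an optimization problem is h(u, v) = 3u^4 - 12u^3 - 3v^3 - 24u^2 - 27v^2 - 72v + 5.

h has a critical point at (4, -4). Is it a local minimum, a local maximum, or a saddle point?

The mixed partial ∂²h/∂u∂v is 0, so the Hessian at any point is diag(h_uu, h_vv) = diag(12(3u^2 - 6u - 4), -18(v + 3)).
At (4, -4): H = diag(240, 18).
Both eigenvalues are positive, so H is positive definite: a local minimum.

local minimum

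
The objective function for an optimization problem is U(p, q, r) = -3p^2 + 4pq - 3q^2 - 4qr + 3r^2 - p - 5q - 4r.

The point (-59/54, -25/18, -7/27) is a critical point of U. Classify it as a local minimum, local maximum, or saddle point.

saddle point

The Hessian is constant: H = [[-6, 4, 0], [4, -6, -4], [0, -4, 6]].
Leading principal minors: Δ₁ = -6, Δ₂ = 20, Δ₃ = 216.
The minors fit neither the all-positive nor the alternating-sign pattern, so H is indefinite: a saddle point.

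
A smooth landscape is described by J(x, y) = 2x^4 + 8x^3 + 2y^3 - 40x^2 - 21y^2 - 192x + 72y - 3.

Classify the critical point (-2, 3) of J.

local maximum

The mixed partial ∂²J/∂x∂y is 0, so the Hessian at any point is diag(J_xx, J_yy) = diag(8(3x^2 + 6x - 10), 6(2y - 7)).
At (-2, 3): H = diag(-80, -6).
Both eigenvalues are negative, so H is negative definite: a local maximum.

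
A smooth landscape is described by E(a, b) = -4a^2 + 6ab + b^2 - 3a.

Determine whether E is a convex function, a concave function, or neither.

neither

E is quadratic, so its Hessian is the constant matrix H = [[-8, 6], [6, 2]].
det(H) = -52, tr(H) = -6.
det(H) < 0, so H is indefinite: neither convex nor concave.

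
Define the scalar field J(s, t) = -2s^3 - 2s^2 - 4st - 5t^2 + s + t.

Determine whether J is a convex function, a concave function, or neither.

The term -2s^3 is cubic, so the Hessian is not constant.
∂²J/∂s² = -12s - 4, which takes both signs as s varies (negative for sufficiently large s). A diagonal entry of the Hessian changing sign means the Hessian is neither positive- nor negative-semidefinite on all of R^2.

neither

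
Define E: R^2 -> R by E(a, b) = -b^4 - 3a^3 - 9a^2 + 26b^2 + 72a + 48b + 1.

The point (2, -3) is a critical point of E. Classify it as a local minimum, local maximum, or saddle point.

local maximum

The mixed partial ∂²E/∂a∂b is 0, so the Hessian at any point is diag(E_aa, E_bb) = diag(-18(a + 1), 4(-3b^2 + 13)).
At (2, -3): H = diag(-54, -56).
Both eigenvalues are negative, so H is negative definite: a local maximum.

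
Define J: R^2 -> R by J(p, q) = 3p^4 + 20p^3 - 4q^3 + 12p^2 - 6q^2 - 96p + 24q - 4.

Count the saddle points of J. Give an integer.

3

J separates as a function of p plus a function of q, so ∇J=0 decouples.
∂J/∂p = 12(p - 1)(p + 2)(p + 4) = 0 at p ∈ {-4, -2, 1}; ∂J/∂q = -12(q - 1)(q + 2) = 0 at q ∈ {-2, 1}.
The Hessian is diagonal: diag(J_pp, J_qq). Second derivatives: J_pp(-4)=120, J_pp(-2)=-72, J_pp(1)=180; J_qq(-2)=36, J_qq(1)=-36.
Saddle points occur where the two diagonal entries have opposite signs: (-4, 1), (-2, -2), (1, 1). Count: 3.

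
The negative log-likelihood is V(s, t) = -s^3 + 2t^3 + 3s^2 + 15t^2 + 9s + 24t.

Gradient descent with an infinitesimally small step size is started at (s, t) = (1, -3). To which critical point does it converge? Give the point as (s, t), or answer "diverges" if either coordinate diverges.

V is separable, so gradient descent decouples: s follows -∂V/∂s, t follows -∂V/∂t.
∂V/∂s = -3(s - 3)(s + 1); at s=1 this is 12, so s decreases.
∂V/∂t = 6(t + 1)(t + 4); at t=-3 this is -12, so t increases.
s converges to its nearest critical value -1 (a local min of the s-part); t converges to -1. The iterate converges to (-1, -1).

(-1, -1)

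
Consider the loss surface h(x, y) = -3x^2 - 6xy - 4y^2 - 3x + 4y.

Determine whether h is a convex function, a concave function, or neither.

h is quadratic, so its Hessian is the constant matrix H = [[-6, -6], [-6, -8]].
det(H) = 12, tr(H) = -14.
det(H) > 0 and tr(H) < 0, so H is negative definite everywhere: concave.

concave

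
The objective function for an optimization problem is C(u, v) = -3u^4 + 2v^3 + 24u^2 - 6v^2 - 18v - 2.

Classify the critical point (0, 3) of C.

The mixed partial ∂²C/∂u∂v is 0, so the Hessian at any point is diag(C_uu, C_vv) = diag(12(-3u^2 + 4), 12(v - 1)).
At (0, 3): H = diag(48, 24).
Both eigenvalues are positive, so H is positive definite: a local minimum.

local minimum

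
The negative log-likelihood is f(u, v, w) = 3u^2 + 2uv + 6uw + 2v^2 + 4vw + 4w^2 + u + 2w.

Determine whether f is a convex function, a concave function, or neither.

convex

f is quadratic, so its Hessian is the constant matrix H = [[6, 2, 6], [2, 4, 4], [6, 4, 8]].
Leading principal minors: 6, 20, 16.
All positive ⇒ H ≻ 0 ⇒ convex.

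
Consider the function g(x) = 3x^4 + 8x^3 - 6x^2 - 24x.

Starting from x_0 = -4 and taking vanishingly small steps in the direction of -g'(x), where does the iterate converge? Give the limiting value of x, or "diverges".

g'(x) = 12(x - 1)(x + 1)(x + 2), so g'(-4) = -360.
Gradient descent moves in the -g' direction, i.e. x is increasing.
The nearest critical point in that direction is x = -2, where g'' = 36 > 0 (a local minimum). The iterate converges there.

-2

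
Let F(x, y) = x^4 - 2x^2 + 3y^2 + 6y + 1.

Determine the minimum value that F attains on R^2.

-3

F(x,y) separates as P(x) + Q(y) + 1, so its minimum is min P + min Q + 1.
P'(x) = 4x(x - 1)(x + 1) vanishes at x ∈ {-1, 0, 1}; Q'(y) = 6y + 6 vanishes at y ∈ {-1}.
Local minima of P (where P''>0): P(-1)=-1, P(1)=-1. Local minima of Q: Q(-1)=-3.
So the global minimum of F is P(-1) + Q(-1) + 1 = -1 − 3 + 1 = -3, attained at (-1, -1).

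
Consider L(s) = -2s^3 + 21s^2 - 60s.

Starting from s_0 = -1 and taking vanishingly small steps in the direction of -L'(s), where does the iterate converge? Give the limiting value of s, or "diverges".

2

L'(s) = -6(s - 5)(s - 2), so L'(-1) = -108.
Gradient descent moves in the -L' direction, i.e. s is increasing.
The nearest critical point in that direction is s = 2, where L'' = 18 > 0 (a local minimum). The iterate converges there.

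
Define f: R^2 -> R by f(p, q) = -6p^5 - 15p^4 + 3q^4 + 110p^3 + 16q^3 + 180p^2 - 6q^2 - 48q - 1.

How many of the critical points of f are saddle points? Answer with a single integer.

f separates as a function of p plus a function of q, so ∇f=0 decouples.
∂f/∂p = -30p(p - 3)(p + 1)(p + 4) = 0 at p ∈ {-4, -1, 0, 3}; ∂f/∂q = 12(q - 1)(q + 1)(q + 4) = 0 at q ∈ {-4, -1, 1}.
The Hessian is diagonal: diag(f_pp, f_qq). Second derivatives: f_pp(-4)=2520, f_pp(-1)=-360, f_pp(0)=360, f_pp(3)=-2520; f_qq(-4)=180, f_qq(-1)=-72, f_qq(1)=120.
Saddle points occur where the two diagonal entries have opposite signs: (-4, -1), (-1, -4), (-1, 1), (0, -1), (3, -4), (3, 1). Count: 6.

6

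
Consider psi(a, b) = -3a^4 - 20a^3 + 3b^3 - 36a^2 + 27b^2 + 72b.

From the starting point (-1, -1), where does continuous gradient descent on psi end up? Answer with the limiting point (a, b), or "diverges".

(-2, -2)

psi is separable, so gradient descent decouples: a follows -∂psi/∂a, b follows -∂psi/∂b.
∂psi/∂a = -12a(a + 2)(a + 3); at a=-1 this is 24, so a decreases.
∂psi/∂b = 9(b + 2)(b + 4); at b=-1 this is 27, so b decreases.
a converges to its nearest critical value -2 (a local min of the a-part); b converges to -2. The iterate converges to (-2, -2).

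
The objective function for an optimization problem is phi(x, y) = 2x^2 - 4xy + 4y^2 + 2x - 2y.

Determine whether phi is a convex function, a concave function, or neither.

phi is quadratic, so its Hessian is the constant matrix H = [[4, -4], [-4, 8]].
det(H) = 16, tr(H) = 12.
det(H) > 0 and tr(H) > 0, so H is positive definite everywhere: convex.

convex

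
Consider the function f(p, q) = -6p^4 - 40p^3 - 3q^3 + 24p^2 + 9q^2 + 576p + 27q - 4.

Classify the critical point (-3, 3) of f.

The mixed partial ∂²f/∂p∂q is 0, so the Hessian at any point is diag(f_pp, f_qq) = diag(24(-3p^2 - 10p + 2), 18(-q + 1)).
At (-3, 3): H = diag(120, -36).
The eigenvalues have opposite signs, so H is indefinite: a saddle point.

saddle point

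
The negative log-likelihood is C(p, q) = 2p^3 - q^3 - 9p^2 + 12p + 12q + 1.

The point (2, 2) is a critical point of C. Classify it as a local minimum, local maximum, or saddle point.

saddle point

The mixed partial ∂²C/∂p∂q is 0, so the Hessian at any point is diag(C_pp, C_qq) = diag(6(2p - 3), -6q).
At (2, 2): H = diag(6, -12).
The eigenvalues have opposite signs, so H is indefinite: a saddle point.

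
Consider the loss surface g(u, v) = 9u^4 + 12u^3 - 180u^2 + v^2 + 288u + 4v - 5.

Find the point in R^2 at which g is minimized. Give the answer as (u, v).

g(u,v) separates as P(u) + Q(v) − 5, so its minimum is min P + min Q − 5.
P'(u) = 36(u - 2)(u - 1)(u + 4) vanishes at u ∈ {-4, 1, 2}; Q'(v) = 2v + 4 vanishes at v ∈ {-2}.
Local minima of P (where P''>0): P(-4)=-2496, P(2)=96. Local minima of Q: Q(-2)=-4.
So the global minimum of g is P(-4) + Q(-2) − 5 = -2496 − 4 − 5 = -2505, attained at (-4, -2).

(-4, -2)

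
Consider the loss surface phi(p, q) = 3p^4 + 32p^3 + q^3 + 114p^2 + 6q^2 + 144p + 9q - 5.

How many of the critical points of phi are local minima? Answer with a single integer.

phi separates as a function of p plus a function of q, so ∇phi=0 decouples.
∂phi/∂p = 12(p + 1)(p + 3)(p + 4) = 0 at p ∈ {-4, -3, -1}; ∂phi/∂q = 3(q + 1)(q + 3) = 0 at q ∈ {-3, -1}.
The Hessian is diagonal: diag(phi_pp, phi_qq). Second derivatives: phi_pp(-4)=36, phi_pp(-3)=-24, phi_pp(-1)=72; phi_qq(-3)=-6, phi_qq(-1)=6.
Local minima occur where both diagonal entries positive: (-4, -1), (-1, -1). Count: 2.

2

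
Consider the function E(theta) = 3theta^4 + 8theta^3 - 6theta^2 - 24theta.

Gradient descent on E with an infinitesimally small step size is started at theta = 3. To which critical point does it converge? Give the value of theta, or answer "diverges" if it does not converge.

E'(theta) = 12(theta - 1)(theta + 1)(theta + 2), so E'(3) = 480.
Gradient descent moves in the -E' direction, i.e. theta is decreasing.
The nearest critical point in that direction is theta = 1, where E'' = 72 > 0 (a local minimum). The iterate converges there.

1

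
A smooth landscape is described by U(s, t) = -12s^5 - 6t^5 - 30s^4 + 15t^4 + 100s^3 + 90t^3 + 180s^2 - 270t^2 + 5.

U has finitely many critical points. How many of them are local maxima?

4

U separates as a function of s plus a function of t, so ∇U=0 decouples.
∂U/∂s = -60s(s - 2)(s + 1)(s + 3) = 0 at s ∈ {-3, -1, 0, 2}; ∂U/∂t = -30t(t - 3)(t - 2)(t + 3) = 0 at t ∈ {-3, 0, 2, 3}.
The Hessian is diagonal: diag(U_ss, U_tt). Second derivatives: U_ss(-3)=1800, U_ss(-1)=-360, U_ss(0)=360, U_ss(2)=-1800; U_tt(-3)=2700, U_tt(0)=-540, U_tt(2)=300, U_tt(3)=-540.
Local maxima occur where both diagonal entries negative: (-1, 0), (-1, 3), (2, 0), (2, 3). Count: 4.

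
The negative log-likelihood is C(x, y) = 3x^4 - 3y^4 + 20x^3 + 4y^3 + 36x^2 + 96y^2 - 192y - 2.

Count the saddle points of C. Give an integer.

C separates as a function of x plus a function of y, so ∇C=0 decouples.
∂C/∂x = 12x(x + 2)(x + 3) = 0 at x ∈ {-3, -2, 0}; ∂C/∂y = -12(y - 4)(y - 1)(y + 4) = 0 at y ∈ {-4, 1, 4}.
The Hessian is diagonal: diag(C_xx, C_yy). Second derivatives: C_xx(-3)=36, C_xx(-2)=-24, C_xx(0)=72; C_yy(-4)=-480, C_yy(1)=180, C_yy(4)=-288.
Saddle points occur where the two diagonal entries have opposite signs: (-3, -4), (-3, 4), (-2, 1), (0, -4), (0, 4). Count: 5.

5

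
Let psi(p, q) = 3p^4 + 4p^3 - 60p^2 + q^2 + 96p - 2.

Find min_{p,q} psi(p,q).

psi(p,q) separates as A(p) + B(q) − 2, so its minimum is min A + min B − 2.
A'(p) = 12(p - 2)(p - 1)(p + 4) vanishes at p ∈ {-4, 1, 2}; B'(q) = 2q vanishes at q ∈ {0}.
Local minima of A (where A''>0): A(-4)=-832, A(2)=32. Local minima of B: B(0)=0.
So the global minimum of psi is A(-4) + B(0) − 2 = -832 + 0 − 2 = -834, attained at (-4, 0).

-834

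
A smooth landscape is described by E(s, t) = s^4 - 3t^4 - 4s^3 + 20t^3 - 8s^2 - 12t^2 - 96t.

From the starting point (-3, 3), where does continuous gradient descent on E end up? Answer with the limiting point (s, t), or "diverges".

(-1, 2)

E is separable, so gradient descent decouples: s follows -∂E/∂s, t follows -∂E/∂t.
∂E/∂s = 4s(s - 4)(s + 1); at s=-3 this is -168, so s increases.
∂E/∂t = -12(t - 4)(t - 2)(t + 1); at t=3 this is 48, so t decreases.
s converges to its nearest critical value -1 (a local min of the s-part); t converges to 2. The iterate converges to (-1, 2).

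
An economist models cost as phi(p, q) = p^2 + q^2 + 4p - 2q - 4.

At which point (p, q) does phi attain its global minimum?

phi(p,q) separates as A(p) + B(q) − 4, so its minimum is min A + min B − 4.
A'(p) = 2p + 4 vanishes at p ∈ {-2}; B'(q) = 2q - 2 vanishes at q ∈ {1}.
Local minima of A (where A''>0): A(-2)=-4. Local minima of B: B(1)=-1.
So the global minimum of phi is A(-2) + B(1) − 4 = -4 − 1 − 4 = -9, attained at (-2, 1).

(-2, 1)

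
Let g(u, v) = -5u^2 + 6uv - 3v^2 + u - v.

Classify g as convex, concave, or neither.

g is quadratic, so its Hessian is the constant matrix H = [[-10, 6], [6, -6]].
det(H) = 24, tr(H) = -16.
det(H) > 0 and tr(H) < 0, so H is negative definite everywhere: concave.

concave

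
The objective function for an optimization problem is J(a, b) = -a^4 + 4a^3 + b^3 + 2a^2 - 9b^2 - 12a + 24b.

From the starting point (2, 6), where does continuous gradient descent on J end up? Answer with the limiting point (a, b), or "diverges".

J is separable, so gradient descent decouples: a follows -∂J/∂a, b follows -∂J/∂b.
∂J/∂a = -4(a - 3)(a - 1)(a + 1); at a=2 this is 12, so a decreases.
∂J/∂b = 3(b - 4)(b - 2); at b=6 this is 24, so b decreases.
a converges to its nearest critical value 1 (a local min of the a-part); b converges to 4. The iterate converges to (1, 4).

(1, 4)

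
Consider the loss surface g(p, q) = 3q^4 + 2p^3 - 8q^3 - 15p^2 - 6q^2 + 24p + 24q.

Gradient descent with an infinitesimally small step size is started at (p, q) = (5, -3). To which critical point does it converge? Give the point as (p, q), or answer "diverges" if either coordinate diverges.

(4, -1)

g is separable, so gradient descent decouples: p follows -∂g/∂p, q follows -∂g/∂q.
∂g/∂p = 6(p - 4)(p - 1); at p=5 this is 24, so p decreases.
∂g/∂q = 12(q - 2)(q - 1)(q + 1); at q=-3 this is -480, so q increases.
p converges to its nearest critical value 4 (a local min of the p-part); q converges to -1. The iterate converges to (4, -1).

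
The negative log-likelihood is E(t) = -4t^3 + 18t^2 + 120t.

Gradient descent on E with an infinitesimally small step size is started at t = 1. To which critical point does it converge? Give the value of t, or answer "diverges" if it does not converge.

E'(t) = -12(t - 5)(t + 2), so E'(1) = 144.
Gradient descent moves in the -E' direction, i.e. t is decreasing.
The nearest critical point in that direction is t = -2, where E'' = 84 > 0 (a local minimum). The iterate converges there.

-2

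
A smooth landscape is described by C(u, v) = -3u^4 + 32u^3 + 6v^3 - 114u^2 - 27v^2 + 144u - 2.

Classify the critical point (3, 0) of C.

saddle point

The mixed partial ∂²C/∂u∂v is 0, so the Hessian at any point is diag(C_uu, C_vv) = diag(12(-3u^2 + 16u - 19), 18(2v - 3)).
At (3, 0): H = diag(24, -54).
The eigenvalues have opposite signs, so H is indefinite: a saddle point.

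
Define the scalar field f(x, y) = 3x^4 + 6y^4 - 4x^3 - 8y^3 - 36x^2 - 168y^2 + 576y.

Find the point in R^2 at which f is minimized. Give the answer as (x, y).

(3, -4)

f(x,y) separates as P(x) + Q(y), so its minimum is min P + min Q.
P'(x) = 12x(x - 3)(x + 2) vanishes at x ∈ {-2, 0, 3}; Q'(y) = 24(y - 3)(y - 2)(y + 4) vanishes at y ∈ {-4, 2, 3}.
Local minima of P (where P''>0): P(-2)=-64, P(3)=-189. Local minima of Q: Q(-4)=-2944, Q(3)=486.
So the global minimum of f is P(3) + Q(-4) = -189 − 2944 = -3133, attained at (3, -4).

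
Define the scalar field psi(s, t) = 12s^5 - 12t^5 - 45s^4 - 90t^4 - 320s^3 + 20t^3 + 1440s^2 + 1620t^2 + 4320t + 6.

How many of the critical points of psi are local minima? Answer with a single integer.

psi separates as a function of s plus a function of t, so ∇psi=0 decouples.
∂psi/∂s = 60s(s - 4)(s - 3)(s + 4) = 0 at s ∈ {-4, 0, 3, 4}; ∂psi/∂t = -60(t - 3)(t + 2)(t + 3)(t + 4) = 0 at t ∈ {-4, -3, -2, 3}.
The Hessian is diagonal: diag(psi_ss, psi_tt). Second derivatives: psi_ss(-4)=-13440, psi_ss(0)=2880, psi_ss(3)=-1260, psi_ss(4)=1920; psi_tt(-4)=840, psi_tt(-3)=-360, psi_tt(-2)=600, psi_tt(3)=-12600.
Local minima occur where both diagonal entries positive: (0, -4), (0, -2), (4, -4), (4, -2). Count: 4.

4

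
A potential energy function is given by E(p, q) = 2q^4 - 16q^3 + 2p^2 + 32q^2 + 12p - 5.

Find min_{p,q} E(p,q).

E(p,q) separates as A(p) + B(q) − 5, so its minimum is min A + min B − 5.
A'(p) = 4p + 12 vanishes at p ∈ {-3}; B'(q) = 8q(q - 4)(q - 2) vanishes at q ∈ {0, 2, 4}.
Local minima of A (where A''>0): A(-3)=-18. Local minima of B: B(0)=0, B(4)=0.
So the global minimum of E is A(-3) + B(0) − 5 = -18 + 0 − 5 = -23, attained at (-3, 0).

-23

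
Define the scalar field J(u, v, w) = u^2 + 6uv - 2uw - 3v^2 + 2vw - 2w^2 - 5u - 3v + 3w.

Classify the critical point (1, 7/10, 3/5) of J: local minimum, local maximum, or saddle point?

The Hessian is constant: H = [[2, 6, -2], [6, -6, 2], [-2, 2, -4]].
Leading principal minors: Δ₁ = 2, Δ₂ = -48, Δ₃ = 160.
The minors fit neither the all-positive nor the alternating-sign pattern, so H is indefinite: a saddle point.

saddle point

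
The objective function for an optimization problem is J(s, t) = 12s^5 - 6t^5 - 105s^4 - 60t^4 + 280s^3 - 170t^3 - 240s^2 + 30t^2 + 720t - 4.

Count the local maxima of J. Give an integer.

4

J separates as a function of s plus a function of t, so ∇J=0 decouples.
∂J/∂s = 60s(s - 4)(s - 2)(s - 1) = 0 at s ∈ {0, 1, 2, 4}; ∂J/∂t = -30(t - 1)(t + 2)(t + 3)(t + 4) = 0 at t ∈ {-4, -3, -2, 1}.
The Hessian is diagonal: diag(J_ss, J_tt). Second derivatives: J_ss(0)=-480, J_ss(1)=180, J_ss(2)=-240, J_ss(4)=1440; J_tt(-4)=300, J_tt(-3)=-120, J_tt(-2)=180, J_tt(1)=-1800.
Local maxima occur where both diagonal entries negative: (0, -3), (0, 1), (2, -3), (2, 1). Count: 4.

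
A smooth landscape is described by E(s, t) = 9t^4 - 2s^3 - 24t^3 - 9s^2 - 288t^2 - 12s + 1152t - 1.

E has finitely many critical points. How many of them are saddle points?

3

E separates as a function of s plus a function of t, so ∇E=0 decouples.
∂E/∂s = -6(s + 1)(s + 2) = 0 at s ∈ {-2, -1}; ∂E/∂t = 36(t - 4)(t - 2)(t + 4) = 0 at t ∈ {-4, 2, 4}.
The Hessian is diagonal: diag(E_ss, E_tt). Second derivatives: E_ss(-2)=6, E_ss(-1)=-6; E_tt(-4)=1728, E_tt(2)=-432, E_tt(4)=576.
Saddle points occur where the two diagonal entries have opposite signs: (-2, 2), (-1, -4), (-1, 4). Count: 3.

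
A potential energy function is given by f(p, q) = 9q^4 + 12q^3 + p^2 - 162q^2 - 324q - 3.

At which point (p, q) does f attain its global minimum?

(0, 3)

f(p,q) separates as A(p) + B(q) − 3, so its minimum is min A + min B − 3.
A'(p) = 2p vanishes at p ∈ {0}; B'(q) = 36(q - 3)(q + 1)(q + 3) vanishes at q ∈ {-3, -1, 3}.
Local minima of A (where A''>0): A(0)=0. Local minima of B: B(-3)=-81, B(3)=-1377.
So the global minimum of f is A(0) + B(3) − 3 = 0 − 1377 − 3 = -1380, attained at (0, 3).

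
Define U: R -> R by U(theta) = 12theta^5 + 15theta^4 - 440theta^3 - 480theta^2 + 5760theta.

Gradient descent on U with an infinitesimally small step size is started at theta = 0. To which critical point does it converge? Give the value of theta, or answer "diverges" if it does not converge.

U'(theta) = 60(theta - 4)(theta - 2)(theta + 3)(theta + 4), so U'(0) = 5760.
Gradient descent moves in the -U' direction, i.e. theta is decreasing.
The nearest critical point in that direction is theta = -3, where U'' = 2100 > 0 (a local minimum). The iterate converges there.

-3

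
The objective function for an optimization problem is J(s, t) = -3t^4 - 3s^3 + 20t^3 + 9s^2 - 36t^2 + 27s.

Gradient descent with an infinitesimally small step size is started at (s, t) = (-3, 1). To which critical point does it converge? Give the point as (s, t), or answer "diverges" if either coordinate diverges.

J is separable, so gradient descent decouples: s follows -∂J/∂s, t follows -∂J/∂t.
∂J/∂s = -9(s - 3)(s + 1); at s=-3 this is -108, so s increases.
∂J/∂t = -12t(t - 3)(t - 2); at t=1 this is -24, so t increases.
s converges to its nearest critical value -1 (a local min of the s-part); t converges to 2. The iterate converges to (-1, 2).

(-1, 2)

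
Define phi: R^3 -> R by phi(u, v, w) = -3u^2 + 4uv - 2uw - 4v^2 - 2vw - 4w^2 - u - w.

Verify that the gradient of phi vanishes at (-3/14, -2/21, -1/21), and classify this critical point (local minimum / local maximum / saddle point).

local maximum

∇phi = (-6u + 4v - 2w - 1, 4u - 8v - 2w, -2u - 2v - 8w - 1); substituting (-3/14, -2/21, -1/21) gives ∇phi = (0, 0, 0), so (-3/14, -2/21, -1/21) is indeed a critical point.
The Hessian is constant: H = [[-6, 4, -2], [4, -8, -2], [-2, -2, -8]].
Leading principal minors: Δ₁ = -6, Δ₂ = 32, Δ₃ = -168.
The minors alternate sign starting negative (−, +, −), so H is negative definite: a local maximum.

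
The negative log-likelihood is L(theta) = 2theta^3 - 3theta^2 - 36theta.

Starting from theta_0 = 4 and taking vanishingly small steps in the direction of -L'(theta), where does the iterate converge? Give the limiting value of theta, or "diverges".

L'(theta) = 6(theta - 3)(theta + 2), so L'(4) = 36.
Gradient descent moves in the -L' direction, i.e. theta is decreasing.
The nearest critical point in that direction is theta = 3, where L'' = 30 > 0 (a local minimum). The iterate converges there.

3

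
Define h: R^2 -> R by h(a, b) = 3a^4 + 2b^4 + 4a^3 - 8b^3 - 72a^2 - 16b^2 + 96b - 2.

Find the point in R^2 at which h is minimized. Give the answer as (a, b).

(-4, -2)

h(a,b) separates as P(a) + Q(b) − 2, so its minimum is min P + min Q − 2.
P'(a) = 12a(a - 3)(a + 4) vanishes at a ∈ {-4, 0, 3}; Q'(b) = 8(b - 3)(b - 2)(b + 2) vanishes at b ∈ {-2, 2, 3}.
Local minima of P (where P''>0): P(-4)=-640, P(3)=-297. Local minima of Q: Q(-2)=-160, Q(3)=90.
So the global minimum of h is P(-4) + Q(-2) − 2 = -640 − 160 − 2 = -802, attained at (-4, -2).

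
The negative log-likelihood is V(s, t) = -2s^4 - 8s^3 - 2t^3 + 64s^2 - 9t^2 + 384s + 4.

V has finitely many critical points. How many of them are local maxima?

V separates as a function of s plus a function of t, so ∇V=0 decouples.
∂V/∂s = -8(s - 4)(s + 3)(s + 4) = 0 at s ∈ {-4, -3, 4}; ∂V/∂t = -6t(t + 3) = 0 at t ∈ {-3, 0}.
The Hessian is diagonal: diag(V_ss, V_tt). Second derivatives: V_ss(-4)=-64, V_ss(-3)=56, V_ss(4)=-448; V_tt(-3)=18, V_tt(0)=-18.
Local maxima occur where both diagonal entries negative: (-4, 0), (4, 0). Count: 2.

2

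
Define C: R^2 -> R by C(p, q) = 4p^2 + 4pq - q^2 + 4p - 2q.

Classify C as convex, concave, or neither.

neither

C is quadratic, so its Hessian is the constant matrix H = [[8, 4], [4, -2]].
det(H) = -32, tr(H) = 6.
det(H) < 0, so H is indefinite: neither convex nor concave.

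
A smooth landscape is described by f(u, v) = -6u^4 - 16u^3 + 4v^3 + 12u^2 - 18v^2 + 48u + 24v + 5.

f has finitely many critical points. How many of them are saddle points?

f separates as a function of u plus a function of v, so ∇f=0 decouples.
∂f/∂u = -24(u - 1)(u + 1)(u + 2) = 0 at u ∈ {-2, -1, 1}; ∂f/∂v = 12(v - 2)(v - 1) = 0 at v ∈ {1, 2}.
The Hessian is diagonal: diag(f_uu, f_vv). Second derivatives: f_uu(-2)=-72, f_uu(-1)=48, f_uu(1)=-144; f_vv(1)=-12, f_vv(2)=12.
Saddle points occur where the two diagonal entries have opposite signs: (-2, 2), (-1, 1), (1, 2). Count: 3.

3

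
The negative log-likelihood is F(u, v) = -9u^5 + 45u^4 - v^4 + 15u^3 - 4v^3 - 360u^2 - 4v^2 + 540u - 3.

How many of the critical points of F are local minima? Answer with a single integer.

2

F separates as a function of u plus a function of v, so ∇F=0 decouples.
∂F/∂u = -45(u - 3)(u - 2)(u - 1)(u + 2) = 0 at u ∈ {-2, 1, 2, 3}; ∂F/∂v = -4v(v + 1)(v + 2) = 0 at v ∈ {-2, -1, 0}.
The Hessian is diagonal: diag(F_uu, F_vv). Second derivatives: F_uu(-2)=2700, F_uu(1)=-270, F_uu(2)=180, F_uu(3)=-450; F_vv(-2)=-8, F_vv(-1)=4, F_vv(0)=-8.
Local minima occur where both diagonal entries positive: (-2, -1), (2, -1). Count: 2.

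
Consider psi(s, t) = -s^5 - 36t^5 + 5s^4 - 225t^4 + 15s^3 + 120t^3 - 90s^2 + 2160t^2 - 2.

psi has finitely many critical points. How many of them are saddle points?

8

psi separates as a function of s plus a function of t, so ∇psi=0 decouples.
∂psi/∂s = -5s(s - 4)(s - 3)(s + 3) = 0 at s ∈ {-3, 0, 3, 4}; ∂psi/∂t = -180t(t - 2)(t + 3)(t + 4) = 0 at t ∈ {-4, -3, 0, 2}.
The Hessian is diagonal: diag(psi_ss, psi_tt). Second derivatives: psi_ss(-3)=630, psi_ss(0)=-180, psi_ss(3)=90, psi_ss(4)=-140; psi_tt(-4)=4320, psi_tt(-3)=-2700, psi_tt(0)=4320, psi_tt(2)=-10800.
Saddle points occur where the two diagonal entries have opposite signs: (-3, -3), (-3, 2), (0, -4), (0, 0), (3, -3), (3, 2), (4, -4), (4, 0). Count: 8.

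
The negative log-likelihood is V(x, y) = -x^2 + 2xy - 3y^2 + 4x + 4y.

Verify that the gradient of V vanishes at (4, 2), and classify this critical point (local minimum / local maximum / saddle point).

local maximum

∇V = (-2x + 2y + 4, 2x - 6y + 4); substituting (4, 2) gives ∇V = (0, 0), so (4, 2) is indeed a critical point.
The Hessian of V is constant: H = [[-2, 2], [2, -6]].
det(H) = (-2)·(-6) − 2² = 8.
det(H) > 0 and tr(H) = -8 < 0, so H is negative definite and the point is a local maximum.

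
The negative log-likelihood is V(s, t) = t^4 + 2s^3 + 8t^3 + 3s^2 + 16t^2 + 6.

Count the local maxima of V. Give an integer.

V separates as a function of s plus a function of t, so ∇V=0 decouples.
∂V/∂s = 6s(s + 1) = 0 at s ∈ {-1, 0}; ∂V/∂t = 4t(t + 2)(t + 4) = 0 at t ∈ {-4, -2, 0}.
The Hessian is diagonal: diag(V_ss, V_tt). Second derivatives: V_ss(-1)=-6, V_ss(0)=6; V_tt(-4)=32, V_tt(-2)=-16, V_tt(0)=32.
Local maxima occur where both diagonal entries negative: (-1, -2). Count: 1.

1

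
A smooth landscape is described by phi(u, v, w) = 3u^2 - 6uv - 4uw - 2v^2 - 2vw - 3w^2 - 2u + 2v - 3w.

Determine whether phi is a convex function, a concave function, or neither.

neither

phi is quadratic, so its Hessian is the constant matrix H = [[6, -6, -4], [-6, -4, -2], [-4, -2, -6]].
Leading principal minors: 6, -60, 304.
Neither pattern holds ⇒ H is indefinite ⇒ neither convex nor concave.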